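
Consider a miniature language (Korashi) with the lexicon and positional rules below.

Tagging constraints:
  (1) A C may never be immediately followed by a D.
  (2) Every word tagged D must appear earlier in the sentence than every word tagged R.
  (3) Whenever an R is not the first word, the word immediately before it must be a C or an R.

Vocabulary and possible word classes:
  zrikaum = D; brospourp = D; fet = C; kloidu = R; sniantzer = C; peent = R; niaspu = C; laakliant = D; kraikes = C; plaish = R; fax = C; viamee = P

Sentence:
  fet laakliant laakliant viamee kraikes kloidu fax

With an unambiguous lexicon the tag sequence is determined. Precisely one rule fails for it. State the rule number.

Fixed tagging: C D D P C R C.
Applying the rules: R1 fail, R2 pass, R3 pass.
Only rule 1 fails.

1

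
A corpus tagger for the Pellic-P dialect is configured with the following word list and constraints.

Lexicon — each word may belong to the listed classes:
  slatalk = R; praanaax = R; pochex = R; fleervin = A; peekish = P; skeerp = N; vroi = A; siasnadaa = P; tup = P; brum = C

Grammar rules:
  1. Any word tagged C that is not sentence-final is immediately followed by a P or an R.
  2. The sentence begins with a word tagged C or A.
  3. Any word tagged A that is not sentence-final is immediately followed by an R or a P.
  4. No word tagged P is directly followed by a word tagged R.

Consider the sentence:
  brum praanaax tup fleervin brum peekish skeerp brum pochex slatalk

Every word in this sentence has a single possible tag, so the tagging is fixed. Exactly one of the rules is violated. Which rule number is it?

Fixed tagging: C R P A C P N C R R.
Checking each rule: R1 pass, R2 pass, R3 fail, R4 pass.
Only rule 3 fails.

3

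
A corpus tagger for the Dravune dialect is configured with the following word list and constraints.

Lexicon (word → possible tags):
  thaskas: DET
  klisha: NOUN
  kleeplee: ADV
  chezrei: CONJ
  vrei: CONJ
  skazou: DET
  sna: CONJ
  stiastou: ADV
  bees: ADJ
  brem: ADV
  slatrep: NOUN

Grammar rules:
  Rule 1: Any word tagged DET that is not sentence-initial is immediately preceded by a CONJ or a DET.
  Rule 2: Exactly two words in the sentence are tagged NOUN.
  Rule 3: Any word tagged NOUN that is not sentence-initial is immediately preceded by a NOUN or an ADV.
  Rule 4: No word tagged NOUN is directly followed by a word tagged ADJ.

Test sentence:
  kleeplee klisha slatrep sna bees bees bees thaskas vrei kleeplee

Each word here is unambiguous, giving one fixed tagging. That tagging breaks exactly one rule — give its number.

1

Fixed tagging: ADV NOUN NOUN CONJ ADJ ADJ ADJ DET CONJ ADV.
Rule check: R1 ✗, R2 ✓, R3 ✓, R4 ✓.
Only rule 1 fails.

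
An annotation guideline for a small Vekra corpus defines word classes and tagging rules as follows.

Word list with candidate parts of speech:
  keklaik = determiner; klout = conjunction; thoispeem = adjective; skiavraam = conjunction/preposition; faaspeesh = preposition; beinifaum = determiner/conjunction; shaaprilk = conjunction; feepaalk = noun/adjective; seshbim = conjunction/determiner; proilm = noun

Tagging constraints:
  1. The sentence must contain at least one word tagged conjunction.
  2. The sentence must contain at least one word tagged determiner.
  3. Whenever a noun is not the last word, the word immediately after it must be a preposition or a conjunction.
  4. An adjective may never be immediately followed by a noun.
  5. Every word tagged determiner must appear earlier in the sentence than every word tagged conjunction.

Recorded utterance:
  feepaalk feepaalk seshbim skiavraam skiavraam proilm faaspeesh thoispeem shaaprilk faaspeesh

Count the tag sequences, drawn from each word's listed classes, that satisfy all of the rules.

4

Candidates per position — 1:feepaalk {noun,adjective}; 2:feepaalk {noun,adjective}; 3:seshbim {conjunction,determiner}; 4:skiavraam {conjunction,preposition}; 5:skiavraam {conjunction,preposition}; 6:proilm {noun}; 7:faaspeesh {preposition}; 8:thoispeem {adjective}; 9:shaaprilk {conjunction}; 10:faaspeesh {preposition}.
There are 32 candidate sequences in total.
The sequences that satisfy every rule: adjective adjective determiner conjunction conjunction noun preposition adjective conjunction preposition; adjective adjective determiner conjunction preposition noun preposition adjective conjunction preposition; adjective adjective determiner preposition conjunction noun preposition adjective conjunction preposition; adjective adjective determiner preposition preposition noun preposition adjective conjunction preposition.
Count = 4.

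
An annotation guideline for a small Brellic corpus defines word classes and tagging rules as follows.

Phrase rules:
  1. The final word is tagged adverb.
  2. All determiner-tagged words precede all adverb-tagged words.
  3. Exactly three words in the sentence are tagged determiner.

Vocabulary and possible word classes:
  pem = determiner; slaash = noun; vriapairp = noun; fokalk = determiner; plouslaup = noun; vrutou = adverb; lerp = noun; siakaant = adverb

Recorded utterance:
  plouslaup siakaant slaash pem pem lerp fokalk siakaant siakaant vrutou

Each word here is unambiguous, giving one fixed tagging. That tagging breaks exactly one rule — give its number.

2

Fixed tagging: noun adverb noun determiner determiner noun determiner adverb adverb adverb.
Rule check: R1 ok, R2 fails, R3 ok.
Only rule 2 fails.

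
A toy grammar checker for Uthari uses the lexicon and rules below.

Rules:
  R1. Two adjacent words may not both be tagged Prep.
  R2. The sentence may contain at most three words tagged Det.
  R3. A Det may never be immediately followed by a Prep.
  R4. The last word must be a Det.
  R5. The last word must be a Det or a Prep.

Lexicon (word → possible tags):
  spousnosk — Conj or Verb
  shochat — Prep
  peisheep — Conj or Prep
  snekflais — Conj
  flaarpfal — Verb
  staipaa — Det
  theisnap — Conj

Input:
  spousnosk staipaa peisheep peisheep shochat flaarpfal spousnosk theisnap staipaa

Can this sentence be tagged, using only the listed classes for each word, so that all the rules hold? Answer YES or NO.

YES

Candidates per position — 1:spousnosk {Conj,Verb}; 2:staipaa {Det}; 3:peisheep {Conj,Prep}; 4:peisheep {Conj,Prep}; 5:shochat {Prep}; 6:flaarpfal {Verb}; 7:spousnosk {Conj,Verb}; 8:theisnap {Conj}; 9:staipaa {Det}.
One satisfying assignment: Conj Det Conj Conj Prep Verb Verb Conj Det.
Rule-by-rule: rule 1 ok; rule 2 ok; rule 3 ok; rule 4 ok; rule 5 ok.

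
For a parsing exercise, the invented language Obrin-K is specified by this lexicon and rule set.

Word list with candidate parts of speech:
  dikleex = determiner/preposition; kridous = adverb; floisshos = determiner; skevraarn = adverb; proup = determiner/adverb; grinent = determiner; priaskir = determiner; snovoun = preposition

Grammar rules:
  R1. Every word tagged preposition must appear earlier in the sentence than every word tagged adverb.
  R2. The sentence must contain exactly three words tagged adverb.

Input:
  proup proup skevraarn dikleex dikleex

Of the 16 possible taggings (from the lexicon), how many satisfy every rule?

Candidates per position — 1:proup {determiner,adverb}; 2:proup {determiner,adverb}; 3:skevraarn {adverb}; 4:dikleex {determiner,preposition}; 5:dikleex {determiner,preposition}.
There are 16 candidate sequences in total.
The sequences that satisfy every rule: adverb adverb adverb determiner determiner.
Count = 1.

1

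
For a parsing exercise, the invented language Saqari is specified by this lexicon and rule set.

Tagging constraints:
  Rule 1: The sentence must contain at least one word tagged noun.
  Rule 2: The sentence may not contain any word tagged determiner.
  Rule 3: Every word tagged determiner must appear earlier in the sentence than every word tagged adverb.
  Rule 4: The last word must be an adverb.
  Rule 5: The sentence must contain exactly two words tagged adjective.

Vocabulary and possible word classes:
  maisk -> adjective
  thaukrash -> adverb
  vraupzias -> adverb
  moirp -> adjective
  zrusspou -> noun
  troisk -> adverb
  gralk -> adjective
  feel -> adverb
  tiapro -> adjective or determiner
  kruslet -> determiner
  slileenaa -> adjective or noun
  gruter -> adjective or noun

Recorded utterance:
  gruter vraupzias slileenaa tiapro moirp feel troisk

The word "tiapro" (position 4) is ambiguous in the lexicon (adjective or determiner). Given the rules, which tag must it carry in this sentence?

Candidates per position — 1:gruter {adjective,noun}; 2:vraupzias {adverb}; 3:slileenaa {adjective,noun}; 4:tiapro {adjective,determiner}; 5:moirp {adjective}; 6:feel {adverb}; 7:troisk {adverb}.
If word 4 were determiner, no tagging could satisfy rule 2; so word 4 is adjective.
If word 1 were adjective, no tagging could satisfy rule 5; so word 1 is noun.
If word 3 were adjective, no tagging could satisfy rule 5; so word 3 is noun.
That leaves exactly one tagging: noun adverb noun adjective adjective adverb adverb.
Check: rule 1 satisfied; rule 2 satisfied; rule 3 satisfied; rule 4 satisfied; rule 5 satisfied.

adjective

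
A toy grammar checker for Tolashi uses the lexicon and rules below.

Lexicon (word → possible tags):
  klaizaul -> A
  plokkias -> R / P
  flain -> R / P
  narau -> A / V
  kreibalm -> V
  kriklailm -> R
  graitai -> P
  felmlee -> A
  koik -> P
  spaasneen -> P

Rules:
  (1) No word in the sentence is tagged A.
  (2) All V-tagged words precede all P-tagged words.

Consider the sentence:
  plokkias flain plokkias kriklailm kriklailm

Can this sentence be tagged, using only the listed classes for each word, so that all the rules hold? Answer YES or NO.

Candidates per position — 1:plokkias {R,P}; 2:flain {R,P}; 3:plokkias {R,P}; 4:kriklailm {R}; 5:kriklailm {R}.
One satisfying assignment: R P P R R.
Checking: rule 1 holds; rule 2 holds.

YES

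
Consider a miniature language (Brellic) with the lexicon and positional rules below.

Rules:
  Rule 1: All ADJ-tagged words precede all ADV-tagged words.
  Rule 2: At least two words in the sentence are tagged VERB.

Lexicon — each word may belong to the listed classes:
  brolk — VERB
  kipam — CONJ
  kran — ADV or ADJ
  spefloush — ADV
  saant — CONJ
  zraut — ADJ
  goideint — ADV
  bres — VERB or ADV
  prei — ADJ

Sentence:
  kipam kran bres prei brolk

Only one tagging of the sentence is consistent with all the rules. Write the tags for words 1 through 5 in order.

Candidates per position — 1:kipam {CONJ}; 2:kran {ADV,ADJ}; 3:bres {VERB,ADV}; 4:prei {ADJ}; 5:brolk {VERB}.
Position 2: tagging it ADV would leave rule 1 unsatisfiable, so it must be ADJ.
Position 3: tagging it ADV would leave rule 1 unsatisfiable, so it must be VERB.
The unique satisfying tagging is: CONJ ADJ VERB ADJ VERB.
Check: rule 1 holds; rule 2 holds.

CONJ ADJ VERB ADJ VERB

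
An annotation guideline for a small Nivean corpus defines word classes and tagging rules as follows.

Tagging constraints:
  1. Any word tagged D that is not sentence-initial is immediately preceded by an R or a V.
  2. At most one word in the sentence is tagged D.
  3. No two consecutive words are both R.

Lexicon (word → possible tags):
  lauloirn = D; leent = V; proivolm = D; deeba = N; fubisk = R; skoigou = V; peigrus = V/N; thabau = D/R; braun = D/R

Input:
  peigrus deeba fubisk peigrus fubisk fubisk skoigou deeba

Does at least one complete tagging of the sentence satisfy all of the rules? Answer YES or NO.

Candidates per position — 1:peigrus {V,N}; 2:deeba {N}; 3:fubisk {R}; 4:peigrus {V,N}; 5:fubisk {R}; 6:fubisk {R}; 7:skoigou {V}; 8:deeba {N}.
Rule 3 cannot be satisfied by any choice of tags from the lexicon.
So there is no consistent tagging.

NO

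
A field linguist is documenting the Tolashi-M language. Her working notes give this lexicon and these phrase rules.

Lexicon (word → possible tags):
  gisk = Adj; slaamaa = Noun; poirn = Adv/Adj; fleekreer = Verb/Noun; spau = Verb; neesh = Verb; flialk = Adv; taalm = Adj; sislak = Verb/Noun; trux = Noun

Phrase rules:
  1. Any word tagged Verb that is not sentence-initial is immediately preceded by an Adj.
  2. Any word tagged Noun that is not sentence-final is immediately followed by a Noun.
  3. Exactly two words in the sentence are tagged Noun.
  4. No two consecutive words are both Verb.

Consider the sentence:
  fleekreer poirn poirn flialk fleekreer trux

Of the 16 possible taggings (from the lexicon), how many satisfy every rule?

Candidates per position — 1:fleekreer {Verb,Noun}; 2:poirn {Adv,Adj}; 3:poirn {Adv,Adj}; 4:flialk {Adv}; 5:fleekreer {Verb,Noun}; 6:trux {Noun}.
There are 16 candidate sequences in total.
The sequences that satisfy every rule: Verb Adv Adv Adv Noun Noun; Verb Adv Adj Adv Noun Noun; Verb Adj Adv Adv Noun Noun; Verb Adj Adj Adv Noun Noun.
Count = 4.

4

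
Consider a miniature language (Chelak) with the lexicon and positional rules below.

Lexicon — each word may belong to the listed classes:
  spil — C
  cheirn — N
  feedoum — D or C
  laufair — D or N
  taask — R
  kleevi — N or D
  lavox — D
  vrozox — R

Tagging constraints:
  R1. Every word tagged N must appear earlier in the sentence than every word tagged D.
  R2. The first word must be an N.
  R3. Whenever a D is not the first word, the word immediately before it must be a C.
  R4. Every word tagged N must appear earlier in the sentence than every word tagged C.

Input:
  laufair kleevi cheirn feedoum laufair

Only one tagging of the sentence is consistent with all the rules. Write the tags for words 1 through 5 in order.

Candidates per position — 1:laufair {D,N}; 2:kleevi {N,D}; 3:cheirn {N}; 4:feedoum {D,C}; 5:laufair {D,N}.
Word 1 cannot be D — rule 1 would then fail for every completion. It is N.
Word 2 cannot be D — rule 1 would then fail for every completion. It is N.
Word 4 cannot be D — rule 3 would then fail for every completion. It is C.
Word 5 cannot be N — rule 4 would then fail for every completion. It is D.
The only consistent sequence is: N N N C D.
Rule-by-rule: rule 1 ok; rule 2 ok; rule 3 ok; rule 4 ok.

N N N C D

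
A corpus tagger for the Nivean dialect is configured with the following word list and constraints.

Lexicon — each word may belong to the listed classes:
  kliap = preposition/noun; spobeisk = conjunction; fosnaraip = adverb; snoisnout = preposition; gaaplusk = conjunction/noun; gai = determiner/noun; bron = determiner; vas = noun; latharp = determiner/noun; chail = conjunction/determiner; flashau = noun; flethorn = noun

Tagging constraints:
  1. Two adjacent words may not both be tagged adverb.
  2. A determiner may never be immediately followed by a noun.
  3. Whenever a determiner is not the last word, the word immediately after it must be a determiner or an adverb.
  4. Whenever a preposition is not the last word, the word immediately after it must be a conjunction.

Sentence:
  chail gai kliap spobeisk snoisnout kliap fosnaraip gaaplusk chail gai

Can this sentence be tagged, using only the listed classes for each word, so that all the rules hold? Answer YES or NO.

Candidates per position — 1:chail {conjunction,determiner}; 2:gai {determiner,noun}; 3:kliap {preposition,noun}; 4:spobeisk {conjunction}; 5:snoisnout {preposition}; 6:kliap {preposition,noun}; 7:fosnaraip {adverb}; 8:gaaplusk {conjunction,noun}; 9:chail {conjunction,determiner}; 10:gai {determiner,noun}.
Rule 4 cannot be satisfied by any choice of tags from the lexicon.
So there is no consistent tagging.

NO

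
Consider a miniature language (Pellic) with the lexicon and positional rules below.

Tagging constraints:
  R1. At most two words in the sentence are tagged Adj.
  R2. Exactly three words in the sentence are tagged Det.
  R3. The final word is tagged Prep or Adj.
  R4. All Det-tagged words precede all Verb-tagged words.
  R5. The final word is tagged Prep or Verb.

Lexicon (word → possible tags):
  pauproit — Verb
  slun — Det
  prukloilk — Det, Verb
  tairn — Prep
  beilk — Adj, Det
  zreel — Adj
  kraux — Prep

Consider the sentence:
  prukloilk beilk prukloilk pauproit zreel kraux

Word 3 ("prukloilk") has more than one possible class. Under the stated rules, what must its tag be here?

Det

Candidates per position — 1:prukloilk {Det,Verb}; 2:beilk {Adj,Det}; 3:prukloilk {Det,Verb}; 4:pauproit {Verb}; 5:zreel {Adj}; 6:kraux {Prep}.
Word 1 cannot be Verb — rule 2 would then fail for every completion. It is Det.
Word 2 cannot be Adj — rule 2 would then fail for every completion. It is Det.
Word 3 cannot be Verb — rule 2 would then fail for every completion. It is Det.
The unique satisfying tagging is: Det Det Det Verb Adj Prep.
Verifying each rule — rule 1 holds; rule 2 holds; rule 3 holds; rule 4 holds; rule 5 holds.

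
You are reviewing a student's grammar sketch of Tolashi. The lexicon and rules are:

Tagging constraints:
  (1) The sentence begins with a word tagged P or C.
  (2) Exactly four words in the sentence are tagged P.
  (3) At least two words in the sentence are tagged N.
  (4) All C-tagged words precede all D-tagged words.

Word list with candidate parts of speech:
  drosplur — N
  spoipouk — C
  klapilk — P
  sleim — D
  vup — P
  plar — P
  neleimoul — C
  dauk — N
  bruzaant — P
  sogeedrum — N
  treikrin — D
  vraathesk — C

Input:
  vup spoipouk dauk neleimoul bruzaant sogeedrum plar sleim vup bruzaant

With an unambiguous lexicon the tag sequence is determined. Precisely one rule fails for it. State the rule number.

Fixed tagging: P C N C P N P D P P.
Applying the rules: R1 pass, R2 fail, R3 pass, R4 pass.
Only rule 2 fails.

2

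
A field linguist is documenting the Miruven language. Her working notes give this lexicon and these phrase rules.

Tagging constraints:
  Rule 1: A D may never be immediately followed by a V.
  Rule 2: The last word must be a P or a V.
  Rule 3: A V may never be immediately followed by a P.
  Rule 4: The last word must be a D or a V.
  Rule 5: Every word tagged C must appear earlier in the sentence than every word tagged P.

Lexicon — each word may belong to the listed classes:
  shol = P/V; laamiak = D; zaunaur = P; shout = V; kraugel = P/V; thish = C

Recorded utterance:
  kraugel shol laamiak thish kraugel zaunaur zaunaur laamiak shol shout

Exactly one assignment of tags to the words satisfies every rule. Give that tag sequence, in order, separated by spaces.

V V D C P P P D P V

Candidates per position — 1:kraugel {P,V}; 2:shol {P,V}; 3:laamiak {D}; 4:thish {C}; 5:kraugel {P,V}; 6:zaunaur {P}; 7:zaunaur {P}; 8:laamiak {D}; 9:shol {P,V}; 10:shout {V}.
Word 1 cannot be P — rule 5 would then fail for every completion. It is V.
Word 2 cannot be P — rule 3 would then fail for every completion. It is V.
Word 5 cannot be V — rule 3 would then fail for every completion. It is P.
Word 9 cannot be V — rule 1 would then fail for every completion. It is P.
That leaves exactly one tagging: V V D C P P P D P V.
Rule-by-rule: rule 1 ok; rule 2 ok; rule 3 ok; rule 4 ok; rule 5 ok.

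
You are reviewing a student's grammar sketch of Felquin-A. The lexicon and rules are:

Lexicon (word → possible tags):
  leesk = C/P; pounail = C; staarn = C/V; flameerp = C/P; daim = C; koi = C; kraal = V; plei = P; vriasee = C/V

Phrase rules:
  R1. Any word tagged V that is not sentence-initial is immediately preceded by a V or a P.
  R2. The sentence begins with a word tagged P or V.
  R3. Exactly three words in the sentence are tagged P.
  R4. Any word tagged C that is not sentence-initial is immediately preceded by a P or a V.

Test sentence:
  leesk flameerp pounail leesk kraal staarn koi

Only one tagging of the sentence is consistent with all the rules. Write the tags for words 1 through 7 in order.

P P C P V V C

Candidates per position — 1:leesk {C,P}; 2:flameerp {C,P}; 3:pounail {C}; 4:leesk {C,P}; 5:kraal {V}; 6:staarn {C,V}; 7:koi {C}.
Position 1: C is ruled out by rule 2; that leaves P.
Position 2: C is ruled out by rule 3; that leaves P.
Position 4: C is ruled out by rule 1; that leaves P.
Position 6: C is ruled out by rule 4; that leaves V.
That leaves exactly one tagging: P P C P V V C.
Verifying each rule — rule 1 ok; rule 2 ok; rule 3 ok; rule 4 ok.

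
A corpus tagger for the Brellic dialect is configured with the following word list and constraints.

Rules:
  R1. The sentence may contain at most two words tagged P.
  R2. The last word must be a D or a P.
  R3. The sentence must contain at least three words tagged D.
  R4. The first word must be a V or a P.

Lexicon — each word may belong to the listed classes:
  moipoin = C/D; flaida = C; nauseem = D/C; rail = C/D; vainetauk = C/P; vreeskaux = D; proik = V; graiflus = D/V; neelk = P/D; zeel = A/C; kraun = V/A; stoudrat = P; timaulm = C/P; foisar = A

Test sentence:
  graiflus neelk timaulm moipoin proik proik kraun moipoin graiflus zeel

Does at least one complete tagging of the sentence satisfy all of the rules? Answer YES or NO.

NO

Candidates per position — 1:graiflus {D,V}; 2:neelk {P,D}; 3:timaulm {C,P}; 4:moipoin {C,D}; 5:proik {V}; 6:proik {V}; 7:kraun {V,A}; 8:moipoin {C,D}; 9:graiflus {D,V}; 10:zeel {A,C}.
Rule 2 cannot be satisfied by any choice of tags from the lexicon.
So there is no consistent tagging.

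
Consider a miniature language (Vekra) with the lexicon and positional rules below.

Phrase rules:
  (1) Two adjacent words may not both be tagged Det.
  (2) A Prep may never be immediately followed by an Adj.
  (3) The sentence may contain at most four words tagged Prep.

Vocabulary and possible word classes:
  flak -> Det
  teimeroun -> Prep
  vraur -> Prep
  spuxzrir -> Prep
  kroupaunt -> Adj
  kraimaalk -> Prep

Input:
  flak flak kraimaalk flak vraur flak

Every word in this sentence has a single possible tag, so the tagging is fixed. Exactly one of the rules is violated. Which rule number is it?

Fixed tagging: Det Det Prep Det Prep Det.
Checking each rule: R1 fails, R2 ok, R3 ok.
Only rule 1 fails.

1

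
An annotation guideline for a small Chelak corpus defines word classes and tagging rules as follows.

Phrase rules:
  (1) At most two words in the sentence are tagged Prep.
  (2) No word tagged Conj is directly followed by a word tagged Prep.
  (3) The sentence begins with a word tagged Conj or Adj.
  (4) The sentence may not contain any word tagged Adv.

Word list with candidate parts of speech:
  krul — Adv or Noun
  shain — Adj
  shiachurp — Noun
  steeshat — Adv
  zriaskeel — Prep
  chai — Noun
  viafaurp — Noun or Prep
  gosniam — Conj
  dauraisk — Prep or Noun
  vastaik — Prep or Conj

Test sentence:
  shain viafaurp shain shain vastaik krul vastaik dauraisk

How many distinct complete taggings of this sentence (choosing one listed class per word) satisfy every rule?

8

Candidates per position — 1:shain {Adj}; 2:viafaurp {Noun,Prep}; 3:shain {Adj}; 4:shain {Adj}; 5:vastaik {Prep,Conj}; 6:krul {Adv,Noun}; 7:vastaik {Prep,Conj}; 8:dauraisk {Prep,Noun}.
There are 32 candidate sequences in total.
Checking each against the rules leaves 8 sequences.
Count = 8.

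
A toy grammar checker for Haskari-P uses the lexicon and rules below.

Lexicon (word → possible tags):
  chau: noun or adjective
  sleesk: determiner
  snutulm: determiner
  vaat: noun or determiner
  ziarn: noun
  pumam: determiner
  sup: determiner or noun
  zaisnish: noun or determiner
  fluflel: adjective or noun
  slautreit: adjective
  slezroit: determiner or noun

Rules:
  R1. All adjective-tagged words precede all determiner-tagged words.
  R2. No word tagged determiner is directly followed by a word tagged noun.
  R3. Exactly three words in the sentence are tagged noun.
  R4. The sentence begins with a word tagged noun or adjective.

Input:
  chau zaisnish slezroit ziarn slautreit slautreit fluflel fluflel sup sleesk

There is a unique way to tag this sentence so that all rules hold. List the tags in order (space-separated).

Candidates per position — 1:chau {noun,adjective}; 2:zaisnish {noun,determiner}; 3:slezroit {determiner,noun}; 4:ziarn {noun}; 5:slautreit {adjective}; 6:slautreit {adjective}; 7:fluflel {adjective,noun}; 8:fluflel {adjective,noun}; 9:sup {determiner,noun}; 10:sleesk {determiner}.
Position 2: determiner is ruled out by rule 1; that leaves noun.
Position 3: determiner is ruled out by rule 1; that leaves noun.
Position 7: noun is ruled out by rule 3; that leaves adjective.
Position 8: noun is ruled out by rule 3; that leaves adjective.
Position 9: noun is ruled out by rule 3; that leaves determiner.
Position 1: noun is ruled out by rule 3; that leaves adjective.
The only consistent sequence is: adjective noun noun noun adjective adjective adjective adjective determiner determiner.
Check: rule 1 holds; rule 2 holds; rule 3 holds; rule 4 holds.

adjective noun noun noun adjective adjective adjective adjective determiner determiner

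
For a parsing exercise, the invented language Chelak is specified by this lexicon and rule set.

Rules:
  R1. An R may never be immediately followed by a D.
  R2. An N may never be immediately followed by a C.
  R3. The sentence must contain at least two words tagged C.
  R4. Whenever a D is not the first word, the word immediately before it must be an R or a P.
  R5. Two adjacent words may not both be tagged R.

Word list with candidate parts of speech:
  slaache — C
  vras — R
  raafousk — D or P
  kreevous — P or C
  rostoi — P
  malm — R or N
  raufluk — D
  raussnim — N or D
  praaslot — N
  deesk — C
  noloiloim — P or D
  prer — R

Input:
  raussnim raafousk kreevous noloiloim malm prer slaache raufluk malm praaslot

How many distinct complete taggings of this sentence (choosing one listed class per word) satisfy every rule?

0

Candidates per position — 1:raussnim {N,D}; 2:raafousk {D,P}; 3:kreevous {P,C}; 4:noloiloim {P,D}; 5:malm {R,N}; 6:prer {R}; 7:slaache {C}; 8:raufluk {D}; 9:malm {R,N}; 10:praaslot {N}.
There are 64 candidate sequences in total.
Rule 4 cannot be satisfied by any choice of tags from the lexicon.
So there is no consistent tagging.
Count = 0.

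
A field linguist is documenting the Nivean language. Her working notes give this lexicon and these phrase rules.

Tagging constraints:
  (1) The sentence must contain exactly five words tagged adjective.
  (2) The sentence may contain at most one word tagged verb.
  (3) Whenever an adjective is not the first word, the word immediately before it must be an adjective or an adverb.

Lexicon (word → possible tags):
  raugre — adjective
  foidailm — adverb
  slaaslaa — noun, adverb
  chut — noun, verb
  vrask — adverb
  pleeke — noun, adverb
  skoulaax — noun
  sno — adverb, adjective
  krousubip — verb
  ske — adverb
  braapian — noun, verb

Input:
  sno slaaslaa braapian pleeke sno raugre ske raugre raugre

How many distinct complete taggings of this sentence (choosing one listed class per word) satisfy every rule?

4

Candidates per position — 1:sno {adverb,adjective}; 2:slaaslaa {noun,adverb}; 3:braapian {noun,verb}; 4:pleeke {noun,adverb}; 5:sno {adverb,adjective}; 6:raugre {adjective}; 7:ske {adverb}; 8:raugre {adjective}; 9:raugre {adjective}.
There are 32 candidate sequences in total.
The sequences that satisfy every rule: adjective noun noun adverb adjective adjective adverb adjective adjective; adjective noun verb adverb adjective adjective adverb adjective adjective; adjective adverb noun adverb adjective adjective adverb adjective adjective; adjective adverb verb adverb adjective adjective adverb adjective adjective.
Count = 4.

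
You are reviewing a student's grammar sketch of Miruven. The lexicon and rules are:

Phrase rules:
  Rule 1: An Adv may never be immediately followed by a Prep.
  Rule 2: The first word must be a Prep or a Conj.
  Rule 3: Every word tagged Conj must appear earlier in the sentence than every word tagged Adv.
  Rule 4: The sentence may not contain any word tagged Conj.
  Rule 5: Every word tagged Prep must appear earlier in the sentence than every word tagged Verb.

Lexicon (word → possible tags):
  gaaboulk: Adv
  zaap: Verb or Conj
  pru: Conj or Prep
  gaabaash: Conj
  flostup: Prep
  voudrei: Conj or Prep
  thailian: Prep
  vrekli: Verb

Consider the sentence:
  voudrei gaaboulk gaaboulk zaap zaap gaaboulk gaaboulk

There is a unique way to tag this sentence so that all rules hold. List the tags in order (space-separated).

Prep Adv Adv Verb Verb Adv Adv

Candidates per position — 1:voudrei {Conj,Prep}; 2:gaaboulk {Adv}; 3:gaaboulk {Adv}; 4:zaap {Verb,Conj}; 5:zaap {Verb,Conj}; 6:gaaboulk {Adv}; 7:gaaboulk {Adv}.
Position 1: tagging it Conj would leave rule 4 unsatisfiable, so it must be Prep.
Position 4: tagging it Conj would leave rule 3 unsatisfiable, so it must be Verb.
Position 5: tagging it Conj would leave rule 3 unsatisfiable, so it must be Verb.
The unique satisfying tagging is: Prep Adv Adv Verb Verb Adv Adv.
Verifying each rule — rule 1 holds; rule 2 holds; rule 3 holds; rule 4 holds; rule 5 holds.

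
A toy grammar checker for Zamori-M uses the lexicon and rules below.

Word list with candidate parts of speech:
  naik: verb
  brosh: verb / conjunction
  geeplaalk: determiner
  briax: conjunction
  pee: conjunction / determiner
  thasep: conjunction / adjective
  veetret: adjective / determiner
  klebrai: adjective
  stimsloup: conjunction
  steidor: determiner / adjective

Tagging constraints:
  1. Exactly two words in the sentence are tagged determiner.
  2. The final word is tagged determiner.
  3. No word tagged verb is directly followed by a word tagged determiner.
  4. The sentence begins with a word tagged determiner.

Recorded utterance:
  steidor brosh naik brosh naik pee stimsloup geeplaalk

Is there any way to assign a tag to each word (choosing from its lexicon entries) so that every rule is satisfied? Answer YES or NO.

YES

Candidates per position — 1:steidor {determiner,adjective}; 2:brosh {verb,conjunction}; 3:naik {verb}; 4:brosh {verb,conjunction}; 5:naik {verb}; 6:pee {conjunction,determiner}; 7:stimsloup {conjunction}; 8:geeplaalk {determiner}.
One satisfying assignment: determiner verb verb verb verb conjunction conjunction determiner.
Check: rule 1 ok; rule 2 ok; rule 3 ok; rule 4 ok.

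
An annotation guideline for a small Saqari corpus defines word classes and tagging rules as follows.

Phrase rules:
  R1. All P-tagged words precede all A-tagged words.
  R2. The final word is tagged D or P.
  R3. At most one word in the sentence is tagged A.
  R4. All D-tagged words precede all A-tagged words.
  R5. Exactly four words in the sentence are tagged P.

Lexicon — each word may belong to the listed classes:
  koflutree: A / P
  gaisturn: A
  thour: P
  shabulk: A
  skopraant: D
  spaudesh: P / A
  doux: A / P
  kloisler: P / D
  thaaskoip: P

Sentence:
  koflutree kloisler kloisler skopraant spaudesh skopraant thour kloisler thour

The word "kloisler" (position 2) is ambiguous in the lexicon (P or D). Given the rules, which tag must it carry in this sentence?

D

Candidates per position — 1:koflutree {A,P}; 2:kloisler {P,D}; 3:kloisler {P,D}; 4:skopraant {D}; 5:spaudesh {P,A}; 6:skopraant {D}; 7:thour {P}; 8:kloisler {P,D}; 9:thour {P}.
Position 1: A is ruled out by rule 1; that leaves P.
Position 5: A is ruled out by rule 1; that leaves P.
Position 8: P is ruled out by rule 5; that leaves D.
Position 2: P is ruled out by rule 5; that leaves D.
Position 3: P is ruled out by rule 5; that leaves D.
So the tagging must be: P D D D P D P D P.
Verifying each rule — rule 1 satisfied; rule 2 satisfied; rule 3 satisfied; rule 4 satisfied; rule 5 satisfied.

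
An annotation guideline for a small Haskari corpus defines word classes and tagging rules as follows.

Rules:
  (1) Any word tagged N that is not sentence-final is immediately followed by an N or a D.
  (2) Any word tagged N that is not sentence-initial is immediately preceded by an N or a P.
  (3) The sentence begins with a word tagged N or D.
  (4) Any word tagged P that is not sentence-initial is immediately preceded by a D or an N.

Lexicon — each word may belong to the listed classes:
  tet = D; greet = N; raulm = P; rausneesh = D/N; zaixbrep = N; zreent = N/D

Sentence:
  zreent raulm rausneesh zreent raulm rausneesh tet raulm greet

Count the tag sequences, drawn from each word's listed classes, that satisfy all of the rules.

Candidates per position — 1:zreent {N,D}; 2:raulm {P}; 3:rausneesh {D,N}; 4:zreent {N,D}; 5:raulm {P}; 6:rausneesh {D,N}; 7:tet {D}; 8:raulm {P}; 9:greet {N}.
There are 16 candidate sequences in total.
The sequences that satisfy every rule: D P D D P D D P N; D P D D P N D P N; D P N D P D D P N; D P N D P N D P N.
Count = 4.

4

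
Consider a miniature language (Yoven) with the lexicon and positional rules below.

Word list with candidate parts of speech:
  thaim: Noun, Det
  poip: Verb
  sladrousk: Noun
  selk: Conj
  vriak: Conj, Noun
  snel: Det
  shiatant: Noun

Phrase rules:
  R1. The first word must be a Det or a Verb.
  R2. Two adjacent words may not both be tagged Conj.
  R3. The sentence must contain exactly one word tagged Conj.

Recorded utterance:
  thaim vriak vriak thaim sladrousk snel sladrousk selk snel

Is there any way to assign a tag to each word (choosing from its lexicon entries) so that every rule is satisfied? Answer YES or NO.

YES

Candidates per position — 1:thaim {Noun,Det}; 2:vriak {Conj,Noun}; 3:vriak {Conj,Noun}; 4:thaim {Noun,Det}; 5:sladrousk {Noun}; 6:snel {Det}; 7:sladrousk {Noun}; 8:selk {Conj}; 9:snel {Det}.
One satisfying assignment: Det Noun Noun Det Noun Det Noun Conj Det.
Check: rule 1 ✓; rule 2 ✓; rule 3 ✓.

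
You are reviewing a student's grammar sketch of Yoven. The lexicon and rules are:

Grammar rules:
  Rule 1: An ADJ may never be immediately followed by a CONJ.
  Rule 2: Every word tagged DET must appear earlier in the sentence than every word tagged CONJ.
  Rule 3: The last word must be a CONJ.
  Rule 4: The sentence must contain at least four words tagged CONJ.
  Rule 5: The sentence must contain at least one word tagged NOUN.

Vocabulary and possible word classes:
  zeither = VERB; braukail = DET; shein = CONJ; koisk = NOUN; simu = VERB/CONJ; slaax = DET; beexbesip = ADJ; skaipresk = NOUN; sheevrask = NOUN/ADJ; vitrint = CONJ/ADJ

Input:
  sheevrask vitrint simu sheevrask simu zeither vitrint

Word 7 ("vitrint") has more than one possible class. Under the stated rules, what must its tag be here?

CONJ

Candidates per position — 1:sheevrask {NOUN,ADJ}; 2:vitrint {CONJ,ADJ}; 3:simu {VERB,CONJ}; 4:sheevrask {NOUN,ADJ}; 5:simu {VERB,CONJ}; 6:zeither {VERB}; 7:vitrint {CONJ,ADJ}.
If word 2 were ADJ, no tagging could satisfy rule 4; so word 2 is CONJ.
If word 3 were VERB, no tagging could satisfy rule 4; so word 3 is CONJ.
If word 5 were VERB, no tagging could satisfy rule 4; so word 5 is CONJ.
If word 7 were ADJ, no tagging could satisfy rule 3; so word 7 is CONJ.
If word 1 were ADJ, no tagging could satisfy rule 1; so word 1 is NOUN.
If word 4 were ADJ, no tagging could satisfy rule 1; so word 4 is NOUN.
The only consistent sequence is: NOUN CONJ CONJ NOUN CONJ VERB CONJ.
Rule-by-rule: rule 1 holds; rule 2 holds; rule 3 holds; rule 4 holds; rule 5 holds.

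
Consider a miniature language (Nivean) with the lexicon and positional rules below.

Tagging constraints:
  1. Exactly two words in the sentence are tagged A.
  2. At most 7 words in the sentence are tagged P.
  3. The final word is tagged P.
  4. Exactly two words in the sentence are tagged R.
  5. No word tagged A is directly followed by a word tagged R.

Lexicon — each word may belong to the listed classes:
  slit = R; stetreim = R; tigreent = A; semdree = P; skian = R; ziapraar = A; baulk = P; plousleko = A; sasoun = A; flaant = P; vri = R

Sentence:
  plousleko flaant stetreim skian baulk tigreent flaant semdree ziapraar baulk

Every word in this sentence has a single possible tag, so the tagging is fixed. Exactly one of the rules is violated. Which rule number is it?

Fixed tagging: A P R R P A P P A P.
Rule check: R1 fail, R2 pass, R3 pass, R4 pass, R5 pass.
Only rule 1 fails.

1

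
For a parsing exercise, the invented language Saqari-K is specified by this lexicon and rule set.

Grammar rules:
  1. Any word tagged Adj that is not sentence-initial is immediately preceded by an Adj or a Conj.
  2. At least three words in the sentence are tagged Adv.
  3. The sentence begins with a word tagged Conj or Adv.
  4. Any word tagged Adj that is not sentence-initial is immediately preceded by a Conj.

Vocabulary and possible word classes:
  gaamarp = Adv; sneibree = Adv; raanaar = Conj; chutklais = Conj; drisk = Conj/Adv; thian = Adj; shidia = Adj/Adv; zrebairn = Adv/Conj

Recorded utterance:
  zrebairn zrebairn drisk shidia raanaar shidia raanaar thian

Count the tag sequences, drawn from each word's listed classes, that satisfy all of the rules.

12

Candidates per position — 1:zrebairn {Adv,Conj}; 2:zrebairn {Adv,Conj}; 3:drisk {Conj,Adv}; 4:shidia {Adj,Adv}; 5:raanaar {Conj}; 6:shidia {Adj,Adv}; 7:raanaar {Conj}; 8:thian {Adj}.
There are 32 candidate sequences in total.
Checking each against the rules leaves 12 sequences.
Count = 12.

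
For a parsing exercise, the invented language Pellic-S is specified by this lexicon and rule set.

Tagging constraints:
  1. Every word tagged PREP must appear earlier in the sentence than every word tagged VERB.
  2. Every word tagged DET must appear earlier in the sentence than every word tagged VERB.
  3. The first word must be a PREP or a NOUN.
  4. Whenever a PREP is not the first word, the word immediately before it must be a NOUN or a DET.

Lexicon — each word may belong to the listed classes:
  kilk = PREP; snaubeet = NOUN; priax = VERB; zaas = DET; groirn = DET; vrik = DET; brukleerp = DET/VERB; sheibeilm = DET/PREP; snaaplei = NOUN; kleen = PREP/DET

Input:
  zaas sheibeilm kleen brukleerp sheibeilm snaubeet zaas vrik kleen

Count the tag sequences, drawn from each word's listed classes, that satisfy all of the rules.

0

Candidates per position — 1:zaas {DET}; 2:sheibeilm {DET,PREP}; 3:kleen {PREP,DET}; 4:brukleerp {DET,VERB}; 5:sheibeilm {DET,PREP}; 6:snaubeet {NOUN}; 7:zaas {DET}; 8:vrik {DET}; 9:kleen {PREP,DET}.
There are 32 candidate sequences in total.
Rule 3 cannot be satisfied by any choice of tags from the lexicon.
So there is no consistent tagging.
Count = 0.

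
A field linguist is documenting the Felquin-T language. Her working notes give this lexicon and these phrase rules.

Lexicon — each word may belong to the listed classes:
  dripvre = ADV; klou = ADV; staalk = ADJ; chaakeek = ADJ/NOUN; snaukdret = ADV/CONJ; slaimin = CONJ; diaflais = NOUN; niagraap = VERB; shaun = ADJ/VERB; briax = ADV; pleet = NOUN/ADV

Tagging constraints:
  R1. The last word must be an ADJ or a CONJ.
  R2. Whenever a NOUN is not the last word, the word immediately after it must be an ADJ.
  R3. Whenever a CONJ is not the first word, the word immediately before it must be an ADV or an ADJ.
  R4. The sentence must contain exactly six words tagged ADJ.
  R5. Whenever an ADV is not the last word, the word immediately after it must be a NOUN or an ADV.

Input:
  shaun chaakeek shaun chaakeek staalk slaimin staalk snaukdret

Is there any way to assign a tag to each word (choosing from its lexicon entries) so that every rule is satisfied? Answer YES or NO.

Candidates per position — 1:shaun {ADJ,VERB}; 2:chaakeek {ADJ,NOUN}; 3:shaun {ADJ,VERB}; 4:chaakeek {ADJ,NOUN}; 5:staalk {ADJ}; 6:slaimin {CONJ}; 7:staalk {ADJ}; 8:snaukdret {ADV,CONJ}.
One satisfying assignment: ADJ ADJ ADJ ADJ ADJ CONJ ADJ CONJ.
Checking: rule 1 ok; rule 2 ok; rule 3 ok; rule 4 ok; rule 5 ok.

YES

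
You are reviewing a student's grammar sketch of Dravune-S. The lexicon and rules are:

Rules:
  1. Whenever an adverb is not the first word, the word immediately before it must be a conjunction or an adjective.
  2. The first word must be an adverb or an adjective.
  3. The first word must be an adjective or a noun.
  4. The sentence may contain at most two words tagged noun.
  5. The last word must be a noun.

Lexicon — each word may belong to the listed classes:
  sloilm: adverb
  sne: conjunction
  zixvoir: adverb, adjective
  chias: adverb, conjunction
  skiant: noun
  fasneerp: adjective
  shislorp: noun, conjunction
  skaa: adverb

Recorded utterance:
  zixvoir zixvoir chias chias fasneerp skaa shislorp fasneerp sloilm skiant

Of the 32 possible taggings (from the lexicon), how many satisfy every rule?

10

Candidates per position — 1:zixvoir {adverb,adjective}; 2:zixvoir {adverb,adjective}; 3:chias {adverb,conjunction}; 4:chias {adverb,conjunction}; 5:fasneerp {adjective}; 6:skaa {adverb}; 7:shislorp {noun,conjunction}; 8:fasneerp {adjective}; 9:sloilm {adverb}; 10:skiant {noun}.
There are 32 candidate sequences in total.
Checking each against the rules leaves 10 sequences.
Count = 10.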